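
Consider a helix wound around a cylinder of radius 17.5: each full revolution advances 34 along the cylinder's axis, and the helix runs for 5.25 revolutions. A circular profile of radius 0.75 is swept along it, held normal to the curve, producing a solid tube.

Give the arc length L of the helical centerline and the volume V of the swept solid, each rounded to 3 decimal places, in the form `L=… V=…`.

L=604.235 V=1067.772

2πR = 2π·17.5 = 109.955743
per-turn = √(109.955743² + 34²) = √(12090.2654 + 1156) = √13246.2654 = 115.092421
L = 5.25 × 115.092421 = 604.235211
V = π·0.75² × L = 1.767146 × 604.235211 = 1067.771756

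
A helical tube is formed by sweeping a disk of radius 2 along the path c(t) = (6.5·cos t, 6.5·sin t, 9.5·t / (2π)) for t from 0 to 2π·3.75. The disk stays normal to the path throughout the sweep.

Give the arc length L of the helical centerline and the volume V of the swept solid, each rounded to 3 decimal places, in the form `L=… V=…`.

L=157.241 V=1975.954

2πR = 2π·6.5 = 40.840704
per-turn = √(40.840704² + 9.5²) = √(1667.9631 + 90.25) = √1758.2131 = 41.931052
L = 3.75 × 41.931052 = 157.241446
V = π·2² × L = 12.566371 × 157.241446 = 1975.954286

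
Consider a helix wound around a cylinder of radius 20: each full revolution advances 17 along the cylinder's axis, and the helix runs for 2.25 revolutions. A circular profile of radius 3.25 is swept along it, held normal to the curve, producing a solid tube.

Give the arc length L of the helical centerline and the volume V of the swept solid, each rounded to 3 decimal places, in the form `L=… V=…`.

L=285.319 V=9467.757

2πR = 2π·20 = 125.663706
per-turn = √(125.663706² + 17²) = √(15791.3670 + 289) = √16080.3670 = 126.808387
L = 2.25 × 126.808387 = 285.318871
V = π·3.25² × L = 33.183072 × 285.318871 = 9467.756754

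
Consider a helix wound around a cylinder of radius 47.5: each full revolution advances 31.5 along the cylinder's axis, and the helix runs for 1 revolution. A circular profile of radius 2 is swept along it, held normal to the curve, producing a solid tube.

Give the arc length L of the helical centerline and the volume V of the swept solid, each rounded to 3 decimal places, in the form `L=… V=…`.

2πR = 2π·47.5 = 298.451302
per-turn = √(298.451302² + 31.5²) = √(89073.1797 + 992.25) = √90065.4297 = 300.109030
L = 1 × 300.109030 = 300.109030
V = π·2² × L = 12.566371 × 300.109030 = 3771.281292

L=300.109 V=3771.281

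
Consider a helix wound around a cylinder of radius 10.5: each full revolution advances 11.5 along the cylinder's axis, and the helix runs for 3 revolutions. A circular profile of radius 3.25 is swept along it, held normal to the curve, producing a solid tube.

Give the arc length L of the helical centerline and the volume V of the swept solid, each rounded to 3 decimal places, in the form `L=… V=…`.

L=200.905 V=6666.636

2πR = 2π·10.5 = 65.973446
per-turn = √(65.973446² + 11.5²) = √(4352.4955 + 132.25) = √4484.7455 = 66.968243
L = 3 × 66.968243 = 200.904728
V = π·3.25² × L = 33.183072 × 200.904728 = 6666.636147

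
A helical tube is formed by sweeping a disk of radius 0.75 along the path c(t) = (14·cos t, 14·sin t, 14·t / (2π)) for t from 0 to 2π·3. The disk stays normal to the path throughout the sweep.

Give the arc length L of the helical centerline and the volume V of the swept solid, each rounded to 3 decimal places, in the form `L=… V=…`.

L=267.215 V=472.208

2πR = 2π·14 = 87.964594
per-turn = √(87.964594² + 14²) = √(7737.7699 + 196) = √7933.7699 = 89.071712
L = 3 × 89.071712 = 267.215136
V = π·0.75² × L = 1.767146 × 267.215136 = 472.208123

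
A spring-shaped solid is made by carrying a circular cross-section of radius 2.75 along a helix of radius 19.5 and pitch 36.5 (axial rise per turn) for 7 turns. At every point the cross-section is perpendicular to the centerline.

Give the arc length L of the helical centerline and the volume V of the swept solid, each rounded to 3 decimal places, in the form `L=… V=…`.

2πR = 2π·19.5 = 122.522113
per-turn = √(122.522113² + 36.5²) = √(15011.6683 + 1332.25) = √16343.9183 = 127.843335
L = 7 × 127.843335 = 894.903345
V = π·2.75² × L = 23.758294 × 894.903345 = 21261.377162

L=894.903 V=21261.377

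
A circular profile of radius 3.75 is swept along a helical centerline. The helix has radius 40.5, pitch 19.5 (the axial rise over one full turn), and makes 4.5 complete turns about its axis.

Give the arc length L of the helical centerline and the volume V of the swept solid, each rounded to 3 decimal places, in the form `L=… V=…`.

2πR = 2π·40.5 = 254.469005
per-turn = √(254.469005² + 19.5²) = √(64754.4745 + 380.25) = √65134.7245 = 255.215055
L = 4.5 × 255.215055 = 1148.467749
V = π·3.75² × L = 44.178647 × 1148.467749 = 50737.750922

L=1148.468 V=50737.751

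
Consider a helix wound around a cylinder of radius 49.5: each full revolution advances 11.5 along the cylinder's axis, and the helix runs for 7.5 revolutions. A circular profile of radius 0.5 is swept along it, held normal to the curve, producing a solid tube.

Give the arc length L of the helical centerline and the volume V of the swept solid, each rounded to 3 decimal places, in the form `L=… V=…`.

2πR = 2π·49.5 = 311.017673
per-turn = √(311.017673² + 11.5²) = √(96731.9927 + 132.25) = √96864.2427 = 311.230209
L = 7.5 × 311.230209 = 2334.226564
V = π·0.5² × L = 0.785398 × 2334.226564 = 1833.297257

L=2334.227 V=1833.297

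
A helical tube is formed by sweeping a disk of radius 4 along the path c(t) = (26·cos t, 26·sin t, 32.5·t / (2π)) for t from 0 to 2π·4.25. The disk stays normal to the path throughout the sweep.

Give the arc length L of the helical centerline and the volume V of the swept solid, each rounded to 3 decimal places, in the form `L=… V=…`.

2πR = 2π·26 = 163.362818
per-turn = √(163.362818² + 32.5²) = √(26687.4103 + 1056.25) = √27743.6603 = 166.564283
L = 4.25 × 166.564283 = 707.898202
V = π·4² × L = 50.265482 × 707.898202 = 35582.844647

L=707.898 V=35582.845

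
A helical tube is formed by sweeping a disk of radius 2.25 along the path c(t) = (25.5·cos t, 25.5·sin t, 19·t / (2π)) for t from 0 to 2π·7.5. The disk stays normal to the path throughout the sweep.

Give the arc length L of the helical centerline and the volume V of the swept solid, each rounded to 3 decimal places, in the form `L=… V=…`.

L=1210.079 V=19245.474

2πR = 2π·25.5 = 160.221225
per-turn = √(160.221225² + 19²) = √(25670.8410 + 361) = √26031.8410 = 161.343860
L = 7.5 × 161.343860 = 1210.078947
V = π·2.25² × L = 15.904313 × 1210.078947 = 19245.474103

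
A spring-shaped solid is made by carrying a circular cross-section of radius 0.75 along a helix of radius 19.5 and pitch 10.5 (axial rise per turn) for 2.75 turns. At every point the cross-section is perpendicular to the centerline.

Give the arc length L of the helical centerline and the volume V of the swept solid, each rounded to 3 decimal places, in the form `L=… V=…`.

2πR = 2π·19.5 = 122.522113
per-turn = √(122.522113² + 10.5²) = √(15011.6683 + 110.25) = √15121.9183 = 122.971209
L = 2.75 × 122.971209 = 338.170825
V = π·0.75² × L = 1.767146 × 338.170825 = 597.597177

L=338.171 V=597.597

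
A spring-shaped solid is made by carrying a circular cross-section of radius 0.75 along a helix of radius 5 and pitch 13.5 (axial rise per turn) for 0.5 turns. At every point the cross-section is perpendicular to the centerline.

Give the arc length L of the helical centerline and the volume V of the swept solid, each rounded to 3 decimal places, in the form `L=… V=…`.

L=17.097 V=30.213

2πR = 2π·5 = 31.415927
per-turn = √(31.415927² + 13.5²) = √(986.9604 + 182.25) = √1169.2104 = 34.193719
L = 0.5 × 34.193719 = 17.096860
V = π·0.75² × L = 1.767146 × 17.096860 = 30.212645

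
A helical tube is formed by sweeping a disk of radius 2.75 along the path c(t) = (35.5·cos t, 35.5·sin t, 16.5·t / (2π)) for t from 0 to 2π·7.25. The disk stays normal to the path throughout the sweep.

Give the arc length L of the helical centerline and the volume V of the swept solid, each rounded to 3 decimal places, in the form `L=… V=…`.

2πR = 2π·35.5 = 223.053078
per-turn = √(223.053078² + 16.5²) = √(49752.6758 + 272.25) = √50024.9258 = 223.662527
L = 7.25 × 223.662527 = 1621.553318
V = π·2.75² × L = 23.758294 × 1621.553318 = 38525.341173

L=1621.553 V=38525.341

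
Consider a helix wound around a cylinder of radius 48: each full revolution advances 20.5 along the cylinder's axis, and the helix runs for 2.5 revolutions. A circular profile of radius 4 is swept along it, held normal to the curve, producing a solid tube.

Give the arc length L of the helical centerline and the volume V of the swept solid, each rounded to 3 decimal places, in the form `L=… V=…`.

L=755.722 V=37986.732

2πR = 2π·48 = 301.592895
per-turn = √(301.592895² + 20.5²) = √(90958.2742 + 420.25) = √91378.5242 = 302.288809
L = 2.5 × 302.288809 = 755.722023
V = π·4² × L = 50.265482 × 755.722023 = 37986.732088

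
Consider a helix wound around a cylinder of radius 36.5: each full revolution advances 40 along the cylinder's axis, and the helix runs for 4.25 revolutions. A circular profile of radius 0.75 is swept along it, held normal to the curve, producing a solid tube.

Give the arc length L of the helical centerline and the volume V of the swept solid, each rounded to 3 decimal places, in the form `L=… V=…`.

L=989.393 V=1748.403

2πR = 2π·36.5 = 229.336264
per-turn = √(229.336264² + 40²) = √(52595.1219 + 1600) = √54195.1219 = 232.798458
L = 4.25 × 232.798458 = 989.393445
V = π·0.75² × L = 1.767146 × 989.393445 = 1748.402537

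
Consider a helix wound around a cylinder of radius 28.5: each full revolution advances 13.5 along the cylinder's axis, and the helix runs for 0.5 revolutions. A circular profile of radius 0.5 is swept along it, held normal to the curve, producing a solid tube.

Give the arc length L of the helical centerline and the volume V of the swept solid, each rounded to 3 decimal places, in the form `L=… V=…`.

2πR = 2π·28.5 = 179.070781
per-turn = √(179.070781² + 13.5²) = √(32066.3447 + 182.25) = √32248.5947 = 179.578937
L = 0.5 × 179.578937 = 89.789469
V = π·0.5² × L = 0.785398 × 89.789469 = 70.520484

L=89.789 V=70.520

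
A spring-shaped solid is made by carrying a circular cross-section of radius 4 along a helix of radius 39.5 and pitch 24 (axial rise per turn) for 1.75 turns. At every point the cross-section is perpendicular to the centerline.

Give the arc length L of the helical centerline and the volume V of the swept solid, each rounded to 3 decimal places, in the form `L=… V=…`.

L=436.351 V=21933.403

2πR = 2π·39.5 = 248.185820
per-turn = √(248.185820² + 24²) = √(61596.2011 + 576) = √62172.2011 = 249.343540
L = 1.75 × 249.343540 = 436.351195
V = π·4² × L = 50.265482 × 436.351195 = 21933.403360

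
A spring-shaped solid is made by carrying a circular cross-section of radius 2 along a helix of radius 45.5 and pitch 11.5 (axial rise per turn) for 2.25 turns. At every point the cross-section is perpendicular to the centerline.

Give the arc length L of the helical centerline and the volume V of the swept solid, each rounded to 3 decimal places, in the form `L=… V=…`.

2πR = 2π·45.5 = 285.884931
per-turn = √(285.884931² + 11.5²) = √(81730.1940 + 132.25) = √81862.4440 = 286.116137
L = 2.25 × 286.116137 = 643.761309
V = π·2² × L = 12.566371 × 643.761309 = 8089.743196

L=643.761 V=8089.743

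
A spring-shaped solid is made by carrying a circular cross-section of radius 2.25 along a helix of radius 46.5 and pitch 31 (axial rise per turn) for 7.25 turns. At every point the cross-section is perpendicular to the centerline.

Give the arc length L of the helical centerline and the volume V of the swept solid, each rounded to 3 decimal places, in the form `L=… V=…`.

L=2130.109 V=33877.917

2πR = 2π·46.5 = 292.168117
per-turn = √(292.168117² + 31²) = √(85362.2085 + 961) = √86323.2085 = 293.808115
L = 7.25 × 293.808115 = 2130.108834
V = π·2.25² × L = 15.904313 × 2130.108834 = 33877.917214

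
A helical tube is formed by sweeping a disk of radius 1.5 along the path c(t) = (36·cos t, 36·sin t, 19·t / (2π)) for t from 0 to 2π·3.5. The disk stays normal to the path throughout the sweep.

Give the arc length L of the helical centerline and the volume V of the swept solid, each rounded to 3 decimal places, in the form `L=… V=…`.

2πR = 2π·36 = 226.194671
per-turn = √(226.194671² + 19²) = √(51164.0292 + 361) = √51525.0292 = 226.991254
L = 3.5 × 226.991254 = 794.469388
V = π·1.5² × L = 7.068583 × 794.469388 = 5615.773181

L=794.469 V=5615.773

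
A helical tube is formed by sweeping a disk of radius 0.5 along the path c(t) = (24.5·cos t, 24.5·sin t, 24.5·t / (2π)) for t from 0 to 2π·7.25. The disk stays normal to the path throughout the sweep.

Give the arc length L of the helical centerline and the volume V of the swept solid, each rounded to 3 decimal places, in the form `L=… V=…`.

L=1130.097 V=887.576

2πR = 2π·24.5 = 153.938040
per-turn = √(153.938040² + 24.5²) = √(23696.9202 + 600.25) = √24297.1702 = 155.875496
L = 7.25 × 155.875496 = 1130.097344
V = π·0.5² × L = 0.785398 × 1130.097344 = 887.576378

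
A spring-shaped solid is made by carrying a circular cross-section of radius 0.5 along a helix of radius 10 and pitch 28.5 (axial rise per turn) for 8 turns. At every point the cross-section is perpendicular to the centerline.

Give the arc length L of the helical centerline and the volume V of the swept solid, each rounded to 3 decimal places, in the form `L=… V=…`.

2πR = 2π·10 = 62.831853
per-turn = √(62.831853² + 28.5²) = √(3947.8418 + 812.25) = √4760.0918 = 68.993418
L = 8 × 68.993418 = 551.947346
V = π·0.5² × L = 0.785398 × 551.947346 = 433.498432

L=551.947 V=433.498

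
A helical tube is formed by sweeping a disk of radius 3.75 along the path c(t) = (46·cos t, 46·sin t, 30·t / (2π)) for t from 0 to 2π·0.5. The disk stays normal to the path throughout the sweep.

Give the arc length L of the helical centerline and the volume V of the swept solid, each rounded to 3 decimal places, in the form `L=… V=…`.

L=145.290 V=6418.700

2πR = 2π·46 = 289.026524
per-turn = √(289.026524² + 30²) = √(83536.3317 + 900) = √84436.3317 = 290.579304
L = 0.5 × 290.579304 = 145.289652
V = π·3.75² × L = 44.178647 × 145.289652 = 6418.700194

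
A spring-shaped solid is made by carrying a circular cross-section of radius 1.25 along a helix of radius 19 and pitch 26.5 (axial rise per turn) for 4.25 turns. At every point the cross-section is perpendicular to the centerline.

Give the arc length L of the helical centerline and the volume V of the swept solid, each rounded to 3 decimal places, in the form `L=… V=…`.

2πR = 2π·19 = 119.380521
per-turn = √(119.380521² + 26.5²) = √(14251.7088 + 702.25) = √14953.9588 = 122.286380
L = 4.25 × 122.286380 = 519.717115
V = π·1.25² × L = 4.908739 × 519.717115 = 2551.155424

L=519.717 V=2551.155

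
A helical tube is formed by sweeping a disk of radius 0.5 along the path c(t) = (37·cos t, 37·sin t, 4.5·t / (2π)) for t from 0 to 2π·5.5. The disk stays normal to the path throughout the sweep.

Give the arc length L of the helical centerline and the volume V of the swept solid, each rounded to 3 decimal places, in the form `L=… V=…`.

2πR = 2π·37 = 232.477856
per-turn = √(232.477856² + 4.5²) = √(54045.9537 + 20.25) = √54066.2037 = 232.521405
L = 5.5 × 232.521405 = 1278.867727
V = π·0.5² × L = 0.785398 × 1278.867727 = 1004.420364

L=1278.868 V=1004.420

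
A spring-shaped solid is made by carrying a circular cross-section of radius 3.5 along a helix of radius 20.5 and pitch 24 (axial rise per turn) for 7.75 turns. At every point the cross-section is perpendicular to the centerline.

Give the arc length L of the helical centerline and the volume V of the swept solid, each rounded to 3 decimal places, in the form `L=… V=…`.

L=1015.422 V=39078.007

2πR = 2π·20.5 = 128.805299
per-turn = √(128.805299² + 24²) = √(16590.8050 + 576) = √17166.8050 = 131.022155
L = 7.75 × 131.022155 = 1015.421698
V = π·3.5² × L = 38.484510 × 1015.421698 = 39078.006506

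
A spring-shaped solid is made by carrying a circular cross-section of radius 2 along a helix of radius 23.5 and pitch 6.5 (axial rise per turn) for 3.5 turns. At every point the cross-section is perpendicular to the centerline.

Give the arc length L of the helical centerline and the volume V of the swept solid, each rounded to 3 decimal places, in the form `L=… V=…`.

L=517.292 V=6500.489

2πR = 2π·23.5 = 147.654855
per-turn = √(147.654855² + 6.5²) = √(21801.9561 + 42.25) = √21844.2061 = 147.797856
L = 3.5 × 147.797856 = 517.292495
V = π·2² × L = 12.566371 × 517.292495 = 6500.489203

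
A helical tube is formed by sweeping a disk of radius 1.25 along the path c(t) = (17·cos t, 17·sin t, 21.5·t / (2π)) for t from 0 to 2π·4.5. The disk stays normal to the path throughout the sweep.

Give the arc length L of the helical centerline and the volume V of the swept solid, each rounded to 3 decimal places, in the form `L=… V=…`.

L=490.304 V=2406.775

2πR = 2π·17 = 106.814150
per-turn = √(106.814150² + 21.5²) = √(11409.2627 + 462.25) = √11871.5127 = 108.956472
L = 4.5 × 108.956472 = 490.304122
V = π·1.25² × L = 4.908739 × 490.304122 = 2406.774730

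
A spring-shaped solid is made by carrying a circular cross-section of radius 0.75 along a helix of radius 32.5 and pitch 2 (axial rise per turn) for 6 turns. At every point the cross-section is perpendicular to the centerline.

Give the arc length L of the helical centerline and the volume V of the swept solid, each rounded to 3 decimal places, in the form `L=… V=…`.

L=1225.280 V=2165.248

2πR = 2π·32.5 = 204.203522
per-turn = √(204.203522² + 2²) = √(41699.0786 + 4) = √41703.0786 = 204.213316
L = 6 × 204.213316 = 1225.279898
V = π·0.75² × L = 1.767146 × 1225.279898 = 2165.248309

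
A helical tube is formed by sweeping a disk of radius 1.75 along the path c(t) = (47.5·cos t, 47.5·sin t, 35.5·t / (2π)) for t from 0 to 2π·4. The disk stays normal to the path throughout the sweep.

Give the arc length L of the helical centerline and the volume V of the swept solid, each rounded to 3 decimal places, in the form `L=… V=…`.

L=1202.221 V=11566.720

2πR = 2π·47.5 = 298.451302
per-turn = √(298.451302² + 35.5²) = √(89073.1797 + 1260.25) = √90333.4297 = 300.555202
L = 4 × 300.555202 = 1202.220810
V = π·1.75² × L = 9.621128 × 1202.220810 = 11566.719696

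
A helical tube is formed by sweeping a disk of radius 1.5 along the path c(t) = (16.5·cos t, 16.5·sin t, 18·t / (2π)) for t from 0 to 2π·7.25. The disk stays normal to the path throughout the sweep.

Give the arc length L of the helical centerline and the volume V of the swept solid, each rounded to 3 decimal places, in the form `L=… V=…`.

L=762.871 V=5392.416

2πR = 2π·16.5 = 103.672558
per-turn = √(103.672558² + 18²) = √(10747.9992 + 324) = √11071.9992 = 105.223568
L = 7.25 × 105.223568 = 762.870866
V = π·1.5² × L = 7.068583 × 762.870866 = 5392.416391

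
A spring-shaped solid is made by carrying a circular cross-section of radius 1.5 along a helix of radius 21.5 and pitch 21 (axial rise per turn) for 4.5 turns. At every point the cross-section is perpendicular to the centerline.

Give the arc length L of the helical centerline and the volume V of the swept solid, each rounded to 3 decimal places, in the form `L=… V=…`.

2πR = 2π·21.5 = 135.088484
per-turn = √(135.088484² + 21²) = √(18248.8985 + 441) = √18689.8985 = 136.711004
L = 4.5 × 136.711004 = 615.199517
V = π·1.5² × L = 7.068583 × 615.199517 = 4348.589135

L=615.200 V=4348.589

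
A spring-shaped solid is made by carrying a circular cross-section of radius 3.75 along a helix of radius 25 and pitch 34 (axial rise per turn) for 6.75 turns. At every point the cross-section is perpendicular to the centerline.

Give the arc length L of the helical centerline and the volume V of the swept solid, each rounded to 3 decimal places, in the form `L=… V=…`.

L=1084.841 V=47926.805

2πR = 2π·25 = 157.079633
per-turn = √(157.079633² + 34²) = √(24674.0110 + 1156) = √25830.0110 = 160.717177
L = 6.75 × 160.717177 = 1084.840945
V = π·3.75² × L = 44.178647 × 1084.840945 = 47926.804833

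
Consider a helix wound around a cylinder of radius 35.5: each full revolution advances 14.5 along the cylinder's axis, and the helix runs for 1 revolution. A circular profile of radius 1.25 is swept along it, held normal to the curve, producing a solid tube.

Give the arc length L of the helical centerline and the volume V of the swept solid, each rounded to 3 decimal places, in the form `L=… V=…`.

2πR = 2π·35.5 = 223.053078
per-turn = √(223.053078² + 14.5²) = √(49752.6758 + 210.25) = √49962.9258 = 223.523882
L = 1 × 223.523882 = 223.523882
V = π·1.25² × L = 4.908739 × 223.523882 = 1097.220290

L=223.524 V=1097.220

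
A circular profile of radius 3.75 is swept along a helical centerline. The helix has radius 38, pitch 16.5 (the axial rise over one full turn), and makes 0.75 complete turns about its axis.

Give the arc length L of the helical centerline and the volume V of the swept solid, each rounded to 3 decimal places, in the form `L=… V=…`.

L=179.498 V=7929.973

2πR = 2π·38 = 238.761042
per-turn = √(238.761042² + 16.5²) = √(57006.8350 + 272.25) = √57279.0850 = 239.330493
L = 0.75 × 239.330493 = 179.497870
V = π·3.75² × L = 44.178647 × 179.497870 = 7929.972979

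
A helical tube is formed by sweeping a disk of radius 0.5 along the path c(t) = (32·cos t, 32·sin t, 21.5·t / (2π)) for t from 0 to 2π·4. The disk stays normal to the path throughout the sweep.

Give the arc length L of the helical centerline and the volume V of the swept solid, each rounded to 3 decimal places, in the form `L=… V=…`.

L=808.833 V=635.256

2πR = 2π·32 = 201.061930
per-turn = √(201.061930² + 21.5²) = √(40425.8996 + 462.25) = √40888.1496 = 202.208184
L = 4 × 202.208184 = 808.832736
V = π·0.5² × L = 0.785398 × 808.832736 = 635.255745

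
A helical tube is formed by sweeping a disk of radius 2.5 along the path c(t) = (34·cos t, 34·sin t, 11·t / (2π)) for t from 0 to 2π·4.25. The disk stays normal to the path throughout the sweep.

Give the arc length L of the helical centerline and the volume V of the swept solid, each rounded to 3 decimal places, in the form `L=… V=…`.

L=909.123 V=17850.590

2πR = 2π·34 = 213.628300
per-turn = √(213.628300² + 11²) = √(45637.0508 + 121) = √45758.0508 = 213.911315
L = 4.25 × 213.911315 = 909.123089
V = π·2.5² × L = 19.634954 × 909.123089 = 17850.590118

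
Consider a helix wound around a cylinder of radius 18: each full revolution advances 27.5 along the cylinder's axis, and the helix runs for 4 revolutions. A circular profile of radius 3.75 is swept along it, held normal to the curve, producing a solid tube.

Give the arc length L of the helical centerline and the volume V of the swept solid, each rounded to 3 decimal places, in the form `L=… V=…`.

L=465.571 V=20568.285

2πR = 2π·18 = 113.097336
per-turn = √(113.097336² + 27.5²) = √(12791.0073 + 756.25) = √13547.2573 = 116.392686
L = 4 × 116.392686 = 465.570743
V = π·3.75² × L = 44.178647 × 465.570743 = 20568.285371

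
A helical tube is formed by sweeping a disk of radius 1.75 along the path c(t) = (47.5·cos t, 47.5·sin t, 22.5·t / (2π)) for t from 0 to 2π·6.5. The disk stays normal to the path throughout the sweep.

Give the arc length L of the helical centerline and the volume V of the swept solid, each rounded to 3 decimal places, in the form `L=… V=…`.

L=1945.438 V=18717.312

2πR = 2π·47.5 = 298.451302
per-turn = √(298.451302² + 22.5²) = √(89073.1797 + 506.25) = √89579.4297 = 299.298229
L = 6.5 × 299.298229 = 1945.438487
V = π·1.75² × L = 9.621128 × 1945.438487 = 18717.311727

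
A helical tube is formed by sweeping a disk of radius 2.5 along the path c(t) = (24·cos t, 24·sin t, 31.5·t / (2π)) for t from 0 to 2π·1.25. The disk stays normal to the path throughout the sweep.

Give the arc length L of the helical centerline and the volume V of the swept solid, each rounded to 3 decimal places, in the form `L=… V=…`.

2πR = 2π·24 = 150.796447
per-turn = √(150.796447² + 31.5²) = √(22739.5685 + 992.25) = √23731.8185 = 154.051350
L = 1.25 × 154.051350 = 192.564188
V = π·2.5² × L = 19.634954 × 192.564188 = 3780.988988

L=192.564 V=3780.989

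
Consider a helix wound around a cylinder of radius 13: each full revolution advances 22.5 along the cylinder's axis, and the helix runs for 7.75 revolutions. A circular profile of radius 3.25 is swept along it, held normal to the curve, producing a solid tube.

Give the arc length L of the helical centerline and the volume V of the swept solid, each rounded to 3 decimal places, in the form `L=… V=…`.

L=656.609 V=21788.289

2πR = 2π·13 = 81.681409
per-turn = √(81.681409² + 22.5²) = √(6671.8526 + 506.25) = √7178.1026 = 84.723684
L = 7.75 × 84.723684 = 656.608548
V = π·3.25² × L = 33.183072 × 656.608548 = 21788.289005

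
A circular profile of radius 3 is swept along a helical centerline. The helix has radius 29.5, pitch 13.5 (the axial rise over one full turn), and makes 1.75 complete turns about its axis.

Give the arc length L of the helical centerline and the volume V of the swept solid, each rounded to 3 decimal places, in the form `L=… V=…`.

2πR = 2π·29.5 = 185.353967
per-turn = √(185.353967² + 13.5²) = √(34356.0929 + 182.25) = √34538.3429 = 185.844943
L = 1.75 × 185.844943 = 325.228651
V = π·3² × L = 28.274334 × 325.228651 = 9195.623456

L=325.229 V=9195.623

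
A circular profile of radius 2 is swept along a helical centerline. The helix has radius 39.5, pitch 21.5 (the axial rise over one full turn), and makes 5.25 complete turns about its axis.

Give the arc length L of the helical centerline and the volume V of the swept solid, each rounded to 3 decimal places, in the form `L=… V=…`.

2πR = 2π·39.5 = 248.185820
per-turn = √(248.185820² + 21.5²) = √(61596.2011 + 462.25) = √62058.4511 = 249.115337
L = 5.25 × 249.115337 = 1307.855519
V = π·2² × L = 12.566371 × 1307.855519 = 16434.997157

L=1307.856 V=16434.997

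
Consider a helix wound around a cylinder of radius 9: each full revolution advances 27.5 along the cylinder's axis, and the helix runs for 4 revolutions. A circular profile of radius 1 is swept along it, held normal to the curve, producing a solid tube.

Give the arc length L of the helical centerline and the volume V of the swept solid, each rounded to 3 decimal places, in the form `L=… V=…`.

2πR = 2π·9 = 56.548668
per-turn = √(56.548668² + 27.5²) = √(3197.7518 + 756.25) = √3954.0018 = 62.880854
L = 4 × 62.880854 = 251.523417
V = π·1² × L = 3.141593 × 251.523417 = 790.184119

L=251.523 V=790.184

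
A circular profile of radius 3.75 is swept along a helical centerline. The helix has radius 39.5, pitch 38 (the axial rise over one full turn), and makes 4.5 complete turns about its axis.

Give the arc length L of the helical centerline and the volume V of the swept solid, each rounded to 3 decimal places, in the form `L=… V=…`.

2πR = 2π·39.5 = 248.185820
per-turn = √(248.185820² + 38²) = √(61596.2011 + 1444) = √63040.2011 = 251.078078
L = 4.5 × 251.078078 = 1129.851349
V = π·3.75² × L = 44.178647 × 1129.851349 = 49915.303576

L=1129.851 V=49915.304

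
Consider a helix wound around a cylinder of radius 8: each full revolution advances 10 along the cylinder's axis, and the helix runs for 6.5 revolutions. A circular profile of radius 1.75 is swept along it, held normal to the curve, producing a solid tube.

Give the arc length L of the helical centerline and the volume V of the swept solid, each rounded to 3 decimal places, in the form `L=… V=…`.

2πR = 2π·8 = 50.265482
per-turn = √(50.265482² + 10²) = √(2526.6187 + 100) = √2626.6187 = 51.250549
L = 6.5 × 51.250549 = 333.128566
V = π·1.75² × L = 9.621128 × 333.128566 = 3205.072404

L=333.129 V=3205.072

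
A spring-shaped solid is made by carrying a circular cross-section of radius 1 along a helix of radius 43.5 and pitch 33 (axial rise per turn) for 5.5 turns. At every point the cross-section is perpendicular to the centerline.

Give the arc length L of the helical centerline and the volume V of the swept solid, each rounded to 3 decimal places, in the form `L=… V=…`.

2πR = 2π·43.5 = 273.318561
per-turn = √(273.318561² + 33²) = √(74703.0357 + 1089) = √75792.0357 = 275.303534
L = 5.5 × 275.303534 = 1514.169436
V = π·1² × L = 3.141593 × 1514.169436 = 4756.903576

L=1514.169 V=4756.904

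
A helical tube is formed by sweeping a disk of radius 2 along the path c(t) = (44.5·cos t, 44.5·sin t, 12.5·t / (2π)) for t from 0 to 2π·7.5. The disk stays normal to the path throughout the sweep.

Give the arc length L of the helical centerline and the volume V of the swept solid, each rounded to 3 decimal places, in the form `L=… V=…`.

2πR = 2π·44.5 = 279.601746
per-turn = √(279.601746² + 12.5²) = √(78177.1365 + 156.25) = √78333.3865 = 279.881022
L = 7.5 × 279.881022 = 2099.107665
V = π·2² × L = 12.566371 × 2099.107665 = 26378.164875

L=2099.108 V=26378.165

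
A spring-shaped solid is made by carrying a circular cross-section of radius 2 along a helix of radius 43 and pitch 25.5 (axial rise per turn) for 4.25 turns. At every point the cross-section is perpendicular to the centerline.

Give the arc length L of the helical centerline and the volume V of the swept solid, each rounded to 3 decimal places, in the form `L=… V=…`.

L=1153.355 V=14493.488

2πR = 2π·43 = 270.176968
per-turn = √(270.176968² + 25.5²) = √(72995.5942 + 650.25) = √73645.8442 = 271.377678
L = 4.25 × 271.377678 = 1153.355132
V = π·2² × L = 12.566371 × 1153.355132 = 14493.488036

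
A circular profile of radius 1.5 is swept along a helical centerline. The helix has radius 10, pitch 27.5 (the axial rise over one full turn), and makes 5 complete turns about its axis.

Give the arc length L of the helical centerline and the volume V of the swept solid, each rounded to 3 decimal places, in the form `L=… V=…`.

2πR = 2π·10 = 62.831853
per-turn = √(62.831853² + 27.5²) = √(3947.8418 + 756.25) = √4704.0918 = 68.586382
L = 5 × 68.586382 = 342.931909
V = π·1.5² × L = 7.068583 × 342.931909 = 2424.042821

L=342.932 V=2424.043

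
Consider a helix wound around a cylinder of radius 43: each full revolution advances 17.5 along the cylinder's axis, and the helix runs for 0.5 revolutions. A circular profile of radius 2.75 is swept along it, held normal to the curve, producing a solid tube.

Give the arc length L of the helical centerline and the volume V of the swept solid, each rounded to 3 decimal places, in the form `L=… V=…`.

2πR = 2π·43 = 270.176968
per-turn = √(270.176968² + 17.5²) = √(72995.5942 + 306.25) = √73301.8442 = 270.743133
L = 0.5 × 270.743133 = 135.371567
V = π·2.75² × L = 23.758294 × 135.371567 = 3216.197538

L=135.372 V=3216.198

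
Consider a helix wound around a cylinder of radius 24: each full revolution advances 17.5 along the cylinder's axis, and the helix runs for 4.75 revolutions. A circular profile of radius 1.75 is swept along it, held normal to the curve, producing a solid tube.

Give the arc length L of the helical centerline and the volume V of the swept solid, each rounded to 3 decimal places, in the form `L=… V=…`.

L=721.090 V=6937.702

2πR = 2π·24 = 150.796447
per-turn = √(150.796447² + 17.5²) = √(22739.5685 + 306.25) = √23045.8185 = 151.808493
L = 4.75 × 151.808493 = 721.090342
V = π·1.75² × L = 9.621128 × 721.090342 = 6937.702117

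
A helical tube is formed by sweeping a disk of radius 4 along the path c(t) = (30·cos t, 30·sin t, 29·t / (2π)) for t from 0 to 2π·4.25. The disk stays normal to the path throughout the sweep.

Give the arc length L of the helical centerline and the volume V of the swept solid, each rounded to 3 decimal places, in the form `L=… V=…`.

2πR = 2π·30 = 188.495559
per-turn = √(188.495559² + 29²) = √(35530.5758 + 841) = √36371.5758 = 190.713334
L = 4.25 × 190.713334 = 810.531670
V = π·4² × L = 50.265482 × 810.531670 = 40741.765458

L=810.532 V=40741.765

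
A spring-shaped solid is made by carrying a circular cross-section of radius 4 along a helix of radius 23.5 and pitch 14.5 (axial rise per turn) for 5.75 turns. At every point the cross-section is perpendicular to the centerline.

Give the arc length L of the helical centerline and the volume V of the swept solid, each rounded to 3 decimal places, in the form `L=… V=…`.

L=853.099 V=42881.452

2πR = 2π·23.5 = 147.654855
per-turn = √(147.654855² + 14.5²) = √(21801.9561 + 210.25) = √22012.2061 = 148.365111
L = 5.75 × 148.365111 = 853.099387
V = π·4² × L = 50.265482 × 853.099387 = 42881.452296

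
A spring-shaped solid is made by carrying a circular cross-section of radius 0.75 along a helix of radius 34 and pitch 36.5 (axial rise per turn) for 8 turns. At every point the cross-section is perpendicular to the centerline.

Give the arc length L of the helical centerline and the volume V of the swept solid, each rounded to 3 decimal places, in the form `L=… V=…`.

L=1733.792 V=3063.864

2πR = 2π·34 = 213.628300
per-turn = √(213.628300² + 36.5²) = √(45637.0508 + 1332.25) = √46969.3008 = 216.724020
L = 8 × 216.724020 = 1733.792158
V = π·0.75² × L = 1.767146 × 1733.792158 = 3063.863648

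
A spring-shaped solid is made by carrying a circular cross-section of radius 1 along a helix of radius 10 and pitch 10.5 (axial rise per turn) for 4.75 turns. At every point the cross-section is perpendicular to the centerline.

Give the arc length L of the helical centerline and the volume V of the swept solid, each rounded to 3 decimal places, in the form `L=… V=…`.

2πR = 2π·10 = 62.831853
per-turn = √(62.831853² + 10.5²) = √(3947.8418 + 110.25) = √4058.0918 = 63.703153
L = 4.75 × 63.703153 = 302.589979
V = π·1² × L = 3.141593 × 302.589979 = 950.614455

L=302.590 V=950.614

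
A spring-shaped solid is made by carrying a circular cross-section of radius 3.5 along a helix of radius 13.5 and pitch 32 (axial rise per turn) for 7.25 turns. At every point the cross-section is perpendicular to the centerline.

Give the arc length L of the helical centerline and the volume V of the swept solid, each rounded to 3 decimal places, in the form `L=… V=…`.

2πR = 2π·13.5 = 84.823002
per-turn = √(84.823002² + 32²) = √(7194.9416 + 1024) = √8218.9416 = 90.658379
L = 7.25 × 90.658379 = 657.273245
V = π·3.5² × L = 38.484510 × 657.273245 = 25294.838765

L=657.273 V=25294.839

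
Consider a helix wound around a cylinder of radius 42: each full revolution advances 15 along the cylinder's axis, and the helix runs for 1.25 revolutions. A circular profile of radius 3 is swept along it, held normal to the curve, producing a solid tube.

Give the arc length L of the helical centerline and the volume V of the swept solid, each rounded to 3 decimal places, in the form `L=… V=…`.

L=330.400 V=9341.831

2πR = 2π·42 = 263.893783
per-turn = √(263.893783² + 15²) = √(69639.9287 + 225) = √69864.9287 = 264.319747
L = 1.25 × 264.319747 = 330.399684
V = π·3² × L = 28.274334 × 330.399684 = 9341.830973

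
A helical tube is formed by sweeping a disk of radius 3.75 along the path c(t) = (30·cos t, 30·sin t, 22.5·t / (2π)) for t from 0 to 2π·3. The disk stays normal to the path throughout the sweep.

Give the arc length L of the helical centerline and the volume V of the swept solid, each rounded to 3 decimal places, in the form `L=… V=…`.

2πR = 2π·30 = 188.495559
per-turn = √(188.495559² + 22.5²) = √(35530.5758 + 506.25) = √36036.8258 = 189.833679
L = 3 × 189.833679 = 569.501038
V = π·3.75² × L = 44.178647 × 569.501038 = 25159.785160

L=569.501 V=25159.785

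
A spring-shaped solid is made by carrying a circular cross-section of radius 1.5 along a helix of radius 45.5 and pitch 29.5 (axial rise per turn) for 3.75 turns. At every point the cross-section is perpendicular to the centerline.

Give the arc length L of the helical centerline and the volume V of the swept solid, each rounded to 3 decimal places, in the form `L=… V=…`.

2πR = 2π·45.5 = 285.884931
per-turn = √(285.884931² + 29.5²) = √(81730.1940 + 870.25) = √82600.4440 = 287.402930
L = 3.75 × 287.402930 = 1077.760987
V = π·1.5² × L = 7.068583 × 1077.760987 = 7618.243496

L=1077.761 V=7618.243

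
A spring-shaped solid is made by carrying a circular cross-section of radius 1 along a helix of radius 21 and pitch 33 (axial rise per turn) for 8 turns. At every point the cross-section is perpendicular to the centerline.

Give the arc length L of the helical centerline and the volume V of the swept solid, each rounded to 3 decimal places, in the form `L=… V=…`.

L=1088.088 V=3418.328

2πR = 2π·21 = 131.946891
per-turn = √(131.946891² + 33²) = √(17409.9822 + 1089) = √18498.9822 = 136.010963
L = 8 × 136.010963 = 1088.087707
V = π·1² × L = 3.141593 × 1088.087707 = 3418.328347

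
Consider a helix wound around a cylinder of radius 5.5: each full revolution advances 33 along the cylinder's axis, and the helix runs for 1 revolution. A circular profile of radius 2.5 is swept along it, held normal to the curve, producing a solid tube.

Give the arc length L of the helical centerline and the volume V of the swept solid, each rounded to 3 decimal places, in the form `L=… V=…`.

2πR = 2π·5.5 = 34.557519
per-turn = √(34.557519² + 33²) = √(1194.2221 + 1089) = √2283.2221 = 47.783074
L = 1 × 47.783074 = 47.783074
V = π·2.5² × L = 19.634954 × 47.783074 = 938.218458

L=47.783 V=938.218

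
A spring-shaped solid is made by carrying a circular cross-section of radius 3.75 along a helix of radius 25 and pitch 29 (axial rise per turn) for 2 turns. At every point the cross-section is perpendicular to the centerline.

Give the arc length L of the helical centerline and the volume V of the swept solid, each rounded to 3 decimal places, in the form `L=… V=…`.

2πR = 2π·25 = 157.079633
per-turn = √(157.079633² + 29²) = √(24674.0110 + 841) = √25515.0110 = 159.734189
L = 2 × 159.734189 = 319.468377
V = π·3.75² × L = 44.178647 × 319.468377 = 14113.680564

L=319.468 V=14113.681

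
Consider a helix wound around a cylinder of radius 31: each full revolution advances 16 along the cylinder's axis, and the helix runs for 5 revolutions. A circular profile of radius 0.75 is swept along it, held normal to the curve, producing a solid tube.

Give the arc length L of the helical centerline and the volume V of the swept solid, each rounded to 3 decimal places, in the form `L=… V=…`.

2πR = 2π·31 = 194.778745
per-turn = √(194.778745² + 16²) = √(37938.7593 + 256) = √38194.7593 = 195.434796
L = 5 × 195.434796 = 977.173978
V = π·0.75² × L = 1.767146 × 977.173978 = 1726.808957

L=977.174 V=1726.809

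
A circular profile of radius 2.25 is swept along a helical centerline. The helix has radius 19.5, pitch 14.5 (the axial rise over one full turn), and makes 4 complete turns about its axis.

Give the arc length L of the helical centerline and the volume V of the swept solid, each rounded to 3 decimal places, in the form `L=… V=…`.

L=493.509 V=7848.914

2πR = 2π·19.5 = 122.522113
per-turn = √(122.522113² + 14.5²) = √(15011.6683 + 210.25) = √15221.9183 = 123.377138
L = 4 × 123.377138 = 493.508554
V = π·2.25² × L = 15.904313 × 493.508554 = 7848.914414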